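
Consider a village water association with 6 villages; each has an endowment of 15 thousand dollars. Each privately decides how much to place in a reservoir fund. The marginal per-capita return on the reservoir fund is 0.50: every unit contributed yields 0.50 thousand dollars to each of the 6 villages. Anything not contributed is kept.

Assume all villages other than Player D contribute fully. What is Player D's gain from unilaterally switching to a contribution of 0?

7.50 thousand dollars

Switching from a contribution of 15 to 0 lets Player D keep an extra 15 thousand dollars, but lowers the reservoir fund by 15, which costs Player D their own share of that drop: 0.50 × 15 = 7.50.
Net gain = 15 − 7.50 = 7.50. The private return per contributed unit (0.50) is below 1, so free-riding is indeed the best response regardless of what the others do.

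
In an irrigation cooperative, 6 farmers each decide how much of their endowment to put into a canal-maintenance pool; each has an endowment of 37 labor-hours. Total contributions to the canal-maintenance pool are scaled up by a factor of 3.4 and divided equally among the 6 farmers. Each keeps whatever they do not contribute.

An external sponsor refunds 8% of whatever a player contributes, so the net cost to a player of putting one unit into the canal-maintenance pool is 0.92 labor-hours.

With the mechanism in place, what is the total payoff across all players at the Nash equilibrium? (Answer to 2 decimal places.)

With the mechanism, a contributed unit returns (3.4/6) / 0.92 = 0.6159 per unit of net cost — still below 1 — so contributing 0 remains dominant for every player.
Everyone keeps their endowment and the group total is 6 × 37 = 222.

222.00 labor-hours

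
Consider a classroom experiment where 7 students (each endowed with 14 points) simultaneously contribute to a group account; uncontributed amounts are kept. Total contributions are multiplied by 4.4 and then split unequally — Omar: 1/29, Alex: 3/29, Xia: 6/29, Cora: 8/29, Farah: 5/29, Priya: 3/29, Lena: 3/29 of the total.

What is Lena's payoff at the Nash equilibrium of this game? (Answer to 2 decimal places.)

20.37 points

Each unit j contributes comes back to j as 4.4 × (j's share), so j prefers to contribute only if that share exceeds 1/4.4 = 0.2273; otherwise keeping the unit dominates.
Only Cora (8/29) clears that bar, contributing 14; the remaining 6 contribute 0. Total contributed: 14.
Lena keeps 14 and receives 4.4 × 14 × 3/29 = 6.37 from the group account, for a payoff of 20.37.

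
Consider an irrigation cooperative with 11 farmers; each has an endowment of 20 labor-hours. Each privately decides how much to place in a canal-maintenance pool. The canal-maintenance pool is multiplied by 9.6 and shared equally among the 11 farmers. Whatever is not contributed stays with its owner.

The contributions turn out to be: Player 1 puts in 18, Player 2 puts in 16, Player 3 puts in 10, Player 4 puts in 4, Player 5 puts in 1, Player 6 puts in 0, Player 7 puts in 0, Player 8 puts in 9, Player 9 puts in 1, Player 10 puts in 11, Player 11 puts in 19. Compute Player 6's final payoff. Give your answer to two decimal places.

Total contributed: 18 + 16 + 10 + 4 + 1 + 0 + 0 + 9 + 1 + 11 + 19 = 89.
Each receives 9.6 × 89 / 11 = 77.67 from the canal-maintenance pool.
Player 6 keeps 20 − 0 = 20, so Player 6's payoff is 20 + 77.67 = 97.67.

97.67 labor-hours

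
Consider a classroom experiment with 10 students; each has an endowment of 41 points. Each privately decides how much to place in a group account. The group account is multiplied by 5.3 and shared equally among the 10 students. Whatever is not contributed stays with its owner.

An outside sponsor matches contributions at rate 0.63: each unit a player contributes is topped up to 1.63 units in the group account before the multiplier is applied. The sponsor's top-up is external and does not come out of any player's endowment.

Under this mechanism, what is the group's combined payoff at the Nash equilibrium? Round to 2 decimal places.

The effective private return is 5.3 × 1.63 / 10 = 0.8639, which is still under 1, so the mechanism doesn't change anyone's dominant strategy: zero contribution.
At the Nash equilibrium no one contributes; group total payoff = 10 × 41 = 410.

410.00 points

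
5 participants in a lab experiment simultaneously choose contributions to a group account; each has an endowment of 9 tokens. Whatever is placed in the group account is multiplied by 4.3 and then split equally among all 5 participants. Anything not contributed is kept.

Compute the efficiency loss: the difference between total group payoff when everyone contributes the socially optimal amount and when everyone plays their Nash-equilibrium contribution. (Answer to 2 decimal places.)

Each contributed unit returns 4.3/5 = 0.8600 to its contributor — below 1 — so contributing 0 is dominant for every player. At the Nash equilibrium everyone keeps their 9, and the group total is 5 × 9 = 45.
Each contributed unit returns 4.300 to the group as a whole (0.8600 to each of 5 players), which exceeds 1, so the social optimum is full contribution: group total = 4.300 × 45 = 193.50.
Efficiency loss = 193.50 − 45 = 148.50.

148.50 tokens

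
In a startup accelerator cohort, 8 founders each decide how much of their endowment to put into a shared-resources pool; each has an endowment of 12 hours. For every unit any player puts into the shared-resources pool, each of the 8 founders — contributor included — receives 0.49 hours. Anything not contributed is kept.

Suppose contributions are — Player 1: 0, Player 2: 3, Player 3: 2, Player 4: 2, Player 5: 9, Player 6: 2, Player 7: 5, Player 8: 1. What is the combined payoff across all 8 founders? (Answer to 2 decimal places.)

166.08 hours

Total contributed: 0 + 3 + 2 + 2 + 9 + 2 + 5 + 1 = 24; total kept: 8 × 12 − 24 = 72.
The shared-resources pool pays out 0.49 × 8 × 24 = 94.08 in aggregate.
Group total = 72 + 94.08 = 166.08.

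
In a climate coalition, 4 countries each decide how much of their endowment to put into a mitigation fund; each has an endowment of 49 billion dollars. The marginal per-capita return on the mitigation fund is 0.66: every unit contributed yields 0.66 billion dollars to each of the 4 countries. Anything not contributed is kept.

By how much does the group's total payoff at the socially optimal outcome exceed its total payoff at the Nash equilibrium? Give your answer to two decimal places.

321.44 billion dollars

The private return per contributed unit is 0.66 < 1, so contributing 0 is dominant for every player. At the Nash equilibrium everyone keeps their 49, and the group total is 4 × 49 = 196.
Each contributed unit returns 2.640 to the group as a whole (0.66 to each of 4 players), which exceeds 1, so the social optimum is full contribution: group total = 2.640 × 196 = 517.44.
Efficiency loss = 517.44 − 196 = 321.44.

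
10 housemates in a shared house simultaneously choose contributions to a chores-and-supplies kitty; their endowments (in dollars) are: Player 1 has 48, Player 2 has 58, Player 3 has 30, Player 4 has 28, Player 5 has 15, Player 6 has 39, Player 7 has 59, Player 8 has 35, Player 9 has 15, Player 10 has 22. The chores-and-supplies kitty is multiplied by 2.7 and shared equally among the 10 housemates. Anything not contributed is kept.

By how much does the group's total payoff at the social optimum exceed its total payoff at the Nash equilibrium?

593.30 dollars

The private return per contributed unit is 2.7/10 = 0.2700 < 1 for every player regardless of endowment, so the Nash equilibrium is zero contribution and the group total is Σ E_j = 48 + 58 + 30 + 28 + 15 + 39 + 59 + 35 + 15 + 22 = 349.
Each contributed unit returns 2.700 to the group, so the social optimum is full contribution by everyone: group total = 2.700 × 349 = 942.30.
Efficiency loss = (2.700 − 1) × 349 = 593.30.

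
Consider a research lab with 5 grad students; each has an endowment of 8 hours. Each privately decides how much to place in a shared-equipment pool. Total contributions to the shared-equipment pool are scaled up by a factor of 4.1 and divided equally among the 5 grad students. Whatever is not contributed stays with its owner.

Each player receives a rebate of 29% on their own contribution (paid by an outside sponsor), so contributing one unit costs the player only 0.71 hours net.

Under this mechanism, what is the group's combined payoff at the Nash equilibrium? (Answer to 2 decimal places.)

Under the mechanism each unit contributed yields (4.1/5) / 0.71 = 1.1549 back to its contributor per unit of net cost, which exceeds 1, making full contribution the dominant choice for everyone.
So the Nash equilibrium is full contribution by all 5; the group earns 5 × (8 × 0.29 + 4.1 × 8) = 175.60.

175.60 hours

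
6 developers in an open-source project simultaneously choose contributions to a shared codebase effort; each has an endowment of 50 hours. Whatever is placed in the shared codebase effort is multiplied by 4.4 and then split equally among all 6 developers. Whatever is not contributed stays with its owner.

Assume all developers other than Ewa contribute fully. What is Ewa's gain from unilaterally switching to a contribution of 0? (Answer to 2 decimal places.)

Switching from a contribution of 50 to 0 lets Ewa keep an extra 50 hours, but lowers the shared codebase effort by 50, which costs Ewa their own share of that drop: 4.4/6 × 50 = 36.67.
Net gain = 50 − 36.67 = 13.33. The private return per contributed unit (0.7333) is below 1, so free-riding is indeed the best response regardless of what the others do.

13.33 hours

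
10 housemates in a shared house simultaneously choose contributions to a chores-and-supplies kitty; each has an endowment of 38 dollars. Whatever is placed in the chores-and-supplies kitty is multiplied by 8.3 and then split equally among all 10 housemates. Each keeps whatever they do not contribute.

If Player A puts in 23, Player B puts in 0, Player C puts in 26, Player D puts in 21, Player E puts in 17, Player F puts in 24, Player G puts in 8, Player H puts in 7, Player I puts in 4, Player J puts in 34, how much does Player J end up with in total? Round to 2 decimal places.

Total contributed: 23 + 0 + 26 + 21 + 17 + 24 + 8 + 7 + 4 + 34 = 164.
Each receives 8.3 × 164 / 10 = 136.12 from the chores-and-supplies kitty.
Player J keeps 38 − 34 = 4, so Player J's payoff is 4 + 136.12 = 140.12.

140.12 dollars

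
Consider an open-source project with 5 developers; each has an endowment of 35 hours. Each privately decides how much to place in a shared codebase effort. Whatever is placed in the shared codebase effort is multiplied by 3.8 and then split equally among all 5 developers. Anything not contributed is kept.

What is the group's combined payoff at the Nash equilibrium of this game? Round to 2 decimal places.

175.00 hours

Each contributed unit returns 3.8/5 = 0.7600 to its contributor — below 1 — so contributing 0 is dominant for every player. At the Nash equilibrium everyone keeps their 35, and the group total is 5 × 35 = 175.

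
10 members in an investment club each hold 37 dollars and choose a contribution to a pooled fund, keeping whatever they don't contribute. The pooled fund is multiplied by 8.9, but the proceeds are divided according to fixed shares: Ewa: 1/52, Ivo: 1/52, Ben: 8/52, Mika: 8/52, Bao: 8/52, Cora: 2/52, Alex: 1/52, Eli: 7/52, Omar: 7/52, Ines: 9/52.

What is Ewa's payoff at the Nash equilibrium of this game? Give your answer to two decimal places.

75.00 dollars

A player with share s gets back 8.9·s per unit contributed, so full contribution is dominant for anyone with s > 1/8.9 = 0.1124 and zero contribution is dominant for anyone below.
The shares above 0.1124 belong to Ben, Mika, Bao, Eli, Omar and Ines, contributing 37 each; the remaining 4 contribute 0. Total contributed: 222.
Ewa keeps 37 and receives 8.9 × 222 × 1/52 = 38.00 from the pooled fund, for a payoff of 75.00.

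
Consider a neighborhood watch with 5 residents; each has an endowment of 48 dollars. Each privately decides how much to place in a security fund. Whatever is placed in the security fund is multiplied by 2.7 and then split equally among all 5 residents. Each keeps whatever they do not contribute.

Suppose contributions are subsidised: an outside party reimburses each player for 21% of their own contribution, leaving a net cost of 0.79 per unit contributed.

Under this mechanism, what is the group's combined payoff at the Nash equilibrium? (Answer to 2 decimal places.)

240.00 dollars

With the mechanism, a contributed unit returns (2.7/5) / 0.79 = 0.6835 per unit of net cost — still below 1 — so contributing 0 remains dominant for every player.
At the Nash equilibrium no one contributes; group total payoff = 5 × 48 = 240.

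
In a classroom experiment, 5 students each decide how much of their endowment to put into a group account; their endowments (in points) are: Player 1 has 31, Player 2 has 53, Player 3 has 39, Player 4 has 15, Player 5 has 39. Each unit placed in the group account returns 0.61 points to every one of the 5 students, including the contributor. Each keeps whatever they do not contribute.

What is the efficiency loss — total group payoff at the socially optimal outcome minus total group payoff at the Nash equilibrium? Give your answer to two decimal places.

The private return per contributed unit is 0.61 < 1 for everyone, so the Nash equilibrium is zero contribution and the group total is Σ E_j = 31 + 53 + 39 + 15 + 39 = 177.
Each contributed unit returns 3.050 to the group, so the social optimum is full contribution by everyone: group total = 3.050 × 177 = 539.85.
Efficiency loss = (3.050 − 1) × 177 = 362.85.

362.85 points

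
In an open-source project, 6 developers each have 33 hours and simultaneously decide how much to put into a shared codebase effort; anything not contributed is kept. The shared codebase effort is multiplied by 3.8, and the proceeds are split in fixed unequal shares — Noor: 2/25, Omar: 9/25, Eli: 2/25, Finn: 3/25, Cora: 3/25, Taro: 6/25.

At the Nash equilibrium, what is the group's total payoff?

290.40 hours

A player with share s gets back 3.8·s per unit contributed, so full contribution is dominant for anyone with s > 1/3.8 = 0.2632 and zero contribution is dominant for anyone below.
The only share above 0.2632 is Omar's 9/25, contributing 33; the remaining 5 contribute 0. Total contributed: 33.
The shared codebase effort pays out 3.8 × 33 = 125.40 in total (split across the unequal shares, but the aggregate is all that matters for the group sum).
The 5 free-riders keep 33 each, adding 165. Group total = 165 + 125.40 = 290.40.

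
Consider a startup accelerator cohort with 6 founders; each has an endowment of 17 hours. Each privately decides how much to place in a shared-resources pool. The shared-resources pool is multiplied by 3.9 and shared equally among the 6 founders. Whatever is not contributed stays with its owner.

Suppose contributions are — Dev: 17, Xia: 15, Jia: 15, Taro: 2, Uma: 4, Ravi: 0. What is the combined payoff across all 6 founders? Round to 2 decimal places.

255.70 hours

Total contributed: 17 + 15 + 15 + 2 + 4 + 0 = 53; total kept: 6 × 17 − 53 = 49.
The shared-resources pool pays out 3.9 × 53 = 206.70 in aggregate.
Group total = 49 + 206.70 = 255.70.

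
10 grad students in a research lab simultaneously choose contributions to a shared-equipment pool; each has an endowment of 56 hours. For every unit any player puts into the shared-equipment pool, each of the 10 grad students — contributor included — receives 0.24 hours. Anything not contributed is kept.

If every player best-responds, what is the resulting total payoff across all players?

560.00 hours

The private return per contributed unit is 0.24 < 1, so contributing 0 is dominant for every player. At the Nash equilibrium everyone keeps their 56, and the group total is 10 × 56 = 560.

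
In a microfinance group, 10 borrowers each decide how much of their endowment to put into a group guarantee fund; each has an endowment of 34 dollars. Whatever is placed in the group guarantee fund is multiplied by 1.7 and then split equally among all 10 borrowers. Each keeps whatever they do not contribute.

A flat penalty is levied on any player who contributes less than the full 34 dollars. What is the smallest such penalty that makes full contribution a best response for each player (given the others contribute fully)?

Given the others contribute fully, the best deviation is to contribute 0 (any partial contribution still incurs the fine and gives up units whose private return 0.1700 is below 1).
Deviating from 34 to 0 saves 34 dollars but forfeits the deviator's share of the drop in the group guarantee fund: 1.7/10 × 34 = 5.78.
So the deviation gain is 34 − 5.78 = 28.22, and the fine must be at least 28.22 dollars to wipe it out.

28.22 dollars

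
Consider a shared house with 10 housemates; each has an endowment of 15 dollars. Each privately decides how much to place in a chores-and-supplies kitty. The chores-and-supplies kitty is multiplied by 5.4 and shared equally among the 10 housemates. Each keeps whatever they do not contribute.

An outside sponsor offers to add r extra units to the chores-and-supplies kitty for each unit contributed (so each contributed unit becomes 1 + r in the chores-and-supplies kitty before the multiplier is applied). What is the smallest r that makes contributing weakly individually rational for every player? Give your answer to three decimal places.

With matching at rate r, one contributed unit becomes (1 + r) in the chores-and-supplies kitty and returns 5.4 × (1 + r) / 10 to the contributor.
Setting this equal to 1: 1 + r = 10/5.4 = 1.8519.
So the minimum matching rate is r = 1.8519 − 1 = 0.852.

0.852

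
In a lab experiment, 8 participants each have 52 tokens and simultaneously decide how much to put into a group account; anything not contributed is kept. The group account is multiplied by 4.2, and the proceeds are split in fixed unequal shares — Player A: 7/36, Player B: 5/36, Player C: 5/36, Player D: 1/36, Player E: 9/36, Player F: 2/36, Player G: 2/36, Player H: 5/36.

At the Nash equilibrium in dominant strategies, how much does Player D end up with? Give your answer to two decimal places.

Player j's private return per contributed unit is 4.2 × (j's share). Contributing is weakly dominant for j when that share is at least 1/4.2 = 0.2381, and contributing 0 is dominant otherwise.
The only share above 0.2381 is Player E's 9/36, contributing 52; the remaining 7 contribute 0. Total contributed: 52.
Player D keeps 52 and receives 4.2 × 52 × 1/36 = 6.07 from the group account, for a payoff of 58.07.

58.07 tokens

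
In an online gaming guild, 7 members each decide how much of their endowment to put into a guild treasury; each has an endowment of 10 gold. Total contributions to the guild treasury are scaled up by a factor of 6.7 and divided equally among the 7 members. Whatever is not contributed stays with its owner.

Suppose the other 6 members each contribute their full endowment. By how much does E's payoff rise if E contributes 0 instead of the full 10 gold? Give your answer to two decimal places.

0.43 gold

Switching from a contribution of 10 to 0 lets E keep an extra 10 gold, but lowers the guild treasury by 10, which costs E their own share of that drop: 6.7/7 × 10 = 9.57.
Net gain = 10 − 9.57 = 0.43. The private return per contributed unit (0.9571) is below 1, so free-riding is indeed the best response regardless of what the others do.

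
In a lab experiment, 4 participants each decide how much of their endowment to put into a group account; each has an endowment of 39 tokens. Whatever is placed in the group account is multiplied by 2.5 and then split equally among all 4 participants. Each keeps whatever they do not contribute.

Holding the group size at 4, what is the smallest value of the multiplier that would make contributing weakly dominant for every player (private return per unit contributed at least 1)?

4

A contributed unit returns (multiplier)/4 to its contributor.
This reaches 1 exactly when the multiplier is 4.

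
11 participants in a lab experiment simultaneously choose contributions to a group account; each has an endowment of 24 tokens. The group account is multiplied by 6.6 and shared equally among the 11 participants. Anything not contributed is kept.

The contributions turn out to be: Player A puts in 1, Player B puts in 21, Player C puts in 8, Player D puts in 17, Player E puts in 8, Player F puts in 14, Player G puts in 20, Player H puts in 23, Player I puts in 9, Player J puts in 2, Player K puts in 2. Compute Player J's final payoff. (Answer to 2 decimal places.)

97.00 tokens

Total contributed: 1 + 21 + 8 + 17 + 8 + 14 + 20 + 23 + 9 + 2 + 2 = 125.
Each receives 6.6 × 125 / 11 = 75.00 from the group account.
Player J keeps 24 − 2 = 22, so Player J's payoff is 22 + 75.00 = 97.00.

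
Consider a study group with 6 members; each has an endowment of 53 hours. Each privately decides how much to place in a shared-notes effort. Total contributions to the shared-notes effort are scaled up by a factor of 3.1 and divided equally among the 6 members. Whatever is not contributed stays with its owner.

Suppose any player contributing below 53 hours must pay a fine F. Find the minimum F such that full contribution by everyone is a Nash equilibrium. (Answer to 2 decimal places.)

25.62 hours

Given the others contribute fully, the best deviation is to contribute 0 (any partial contribution still incurs the fine and gives up units whose private return 0.5167 is below 1).
Deviating from 53 to 0 saves 53 hours but forfeits the deviator's share of the drop in the shared-notes effort: 3.1/6 × 53 = 27.38.
So the deviation gain is 53 − 27.38 = 25.62, and the fine must be at least 25.62 hours to wipe it out.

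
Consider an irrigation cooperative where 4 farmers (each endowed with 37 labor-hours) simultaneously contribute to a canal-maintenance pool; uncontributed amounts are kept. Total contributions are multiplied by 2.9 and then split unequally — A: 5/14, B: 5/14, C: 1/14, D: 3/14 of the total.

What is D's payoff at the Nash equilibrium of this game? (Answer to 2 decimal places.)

Player j's private return per contributed unit is 2.9 × (j's share). Contributing is weakly dominant for j when that share is at least 1/2.9 = 0.3448, and contributing 0 is dominant otherwise.
A and B clear that bar, contributing 37 each; the remaining 2 contribute 0. Total contributed: 74.
D keeps 37 and receives 2.9 × 74 × 3/14 = 45.99 from the canal-maintenance pool, for a payoff of 82.99.

82.99 labor-hours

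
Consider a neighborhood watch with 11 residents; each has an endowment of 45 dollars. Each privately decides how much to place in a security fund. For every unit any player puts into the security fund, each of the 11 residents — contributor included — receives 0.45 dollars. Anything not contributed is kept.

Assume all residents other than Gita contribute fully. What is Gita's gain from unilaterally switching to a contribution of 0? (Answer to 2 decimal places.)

24.75 dollars

Switching from a contribution of 45 to 0 lets Gita keep an extra 45 dollars, but lowers the security fund by 45, which costs Gita their own share of that drop: 0.45 × 45 = 20.25.
Net gain = 45 − 20.25 = 24.75. The private return per contributed unit (0.45) is below 1, so free-riding is indeed the best response regardless of what the others do.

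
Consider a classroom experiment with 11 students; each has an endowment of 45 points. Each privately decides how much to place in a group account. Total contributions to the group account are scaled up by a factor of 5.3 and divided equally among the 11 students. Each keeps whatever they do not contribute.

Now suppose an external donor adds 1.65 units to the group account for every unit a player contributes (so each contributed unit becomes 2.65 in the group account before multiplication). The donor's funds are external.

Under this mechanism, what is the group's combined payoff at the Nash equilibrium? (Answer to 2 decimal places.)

The effective private return per unit is now 5.3 × 2.65 / 11 = 1.2768 > 1, so every player's dominant strategy flips to full contribution.
So the Nash equilibrium is full contribution by all 11; the group earns 5.3 × 2.65 × 495 = 6952.28.

6952.28 points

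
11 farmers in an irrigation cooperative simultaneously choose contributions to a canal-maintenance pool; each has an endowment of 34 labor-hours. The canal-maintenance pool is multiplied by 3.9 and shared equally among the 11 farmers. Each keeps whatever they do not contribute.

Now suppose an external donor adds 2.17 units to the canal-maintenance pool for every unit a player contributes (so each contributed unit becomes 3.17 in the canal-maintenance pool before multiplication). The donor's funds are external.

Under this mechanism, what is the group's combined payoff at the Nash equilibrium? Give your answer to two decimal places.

4623.76 labor-hours

Under the mechanism each unit contributed yields 3.9 × 3.17 / 11 = 1.1239 back to its contributor per unit of net cost, which exceeds 1, making full contribution the dominant choice for everyone.
So the Nash equilibrium is full contribution by all 11; the group earns 3.9 × 3.17 × 374 = 4623.76.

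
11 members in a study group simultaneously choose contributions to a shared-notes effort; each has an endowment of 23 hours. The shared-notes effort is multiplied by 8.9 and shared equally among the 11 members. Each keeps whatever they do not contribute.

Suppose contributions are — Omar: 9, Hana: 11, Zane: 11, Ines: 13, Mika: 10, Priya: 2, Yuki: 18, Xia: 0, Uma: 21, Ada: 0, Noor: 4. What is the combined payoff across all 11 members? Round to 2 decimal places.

Total contributed: 9 + 11 + 11 + 13 + 10 + 2 + 18 + 0 + 21 + 0 + 4 = 99; total kept: 11 × 23 − 99 = 154.
The shared-notes effort pays out 8.9 × 99 = 881.10 in aggregate.
Group total = 154 + 881.10 = 1035.10.

1035.10 hours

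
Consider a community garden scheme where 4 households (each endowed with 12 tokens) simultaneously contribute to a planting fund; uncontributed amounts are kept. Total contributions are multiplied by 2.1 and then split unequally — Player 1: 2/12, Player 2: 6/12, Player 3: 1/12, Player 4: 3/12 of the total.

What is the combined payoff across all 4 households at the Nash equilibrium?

61.20 tokens

A player with share s gets back 2.1·s per unit contributed, so full contribution is dominant for anyone with s > 1/2.1 = 0.4762 and zero contribution is dominant for anyone below.
Only Player 2 (6/12) clears that bar, contributing 12; the remaining 3 contribute 0. Total contributed: 12.
The planting fund pays out 2.1 × 12 = 25.20 in total (split across the unequal shares, but the aggregate is all that matters for the group sum).
The 3 free-riders keep 12 each, adding 36. Group total = 36 + 25.20 = 61.20.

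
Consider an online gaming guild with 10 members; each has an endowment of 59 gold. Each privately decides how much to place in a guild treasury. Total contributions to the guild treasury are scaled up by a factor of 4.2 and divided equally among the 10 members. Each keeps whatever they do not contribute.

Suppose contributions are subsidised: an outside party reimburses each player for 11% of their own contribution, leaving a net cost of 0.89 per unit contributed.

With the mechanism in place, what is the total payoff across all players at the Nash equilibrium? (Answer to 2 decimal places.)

Even with the mechanism, each unit contributed returns only (4.2/10) / 0.89 = 0.4719 per unit of net cost, so contributing nothing is still dominant.
Everyone keeps their endowment and the group total is 10 × 59 = 590.

590.00 gold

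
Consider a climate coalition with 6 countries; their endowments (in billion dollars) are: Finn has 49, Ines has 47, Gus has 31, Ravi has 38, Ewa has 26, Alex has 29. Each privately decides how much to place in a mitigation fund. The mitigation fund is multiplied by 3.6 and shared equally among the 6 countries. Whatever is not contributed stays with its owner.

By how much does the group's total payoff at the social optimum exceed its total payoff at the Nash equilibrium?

572.00 billion dollars

The private return per contributed unit is 3.6/6 = 0.6000 < 1 for every player regardless of endowment, so the Nash equilibrium is zero contribution and the group total is Σ E_j = 49 + 47 + 31 + 38 + 26 + 29 = 220.
Each contributed unit returns 3.600 to the group, so the social optimum is full contribution by everyone: group total = 3.600 × 220 = 792.00.
Efficiency loss = (3.600 − 1) × 220 = 572.00.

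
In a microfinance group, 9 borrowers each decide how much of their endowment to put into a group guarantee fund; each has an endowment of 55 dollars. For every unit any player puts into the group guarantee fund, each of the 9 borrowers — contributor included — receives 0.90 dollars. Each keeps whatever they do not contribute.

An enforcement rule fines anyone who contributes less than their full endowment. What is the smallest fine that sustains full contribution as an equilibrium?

5.50 dollars

Given the others contribute fully, the best deviation is to contribute 0 (any partial contribution still incurs the fine and gives up units whose private return 0.90 is below 1).
Deviating from 55 to 0 saves 55 dollars but forfeits the deviator's share of the drop in the group guarantee fund: 0.90 × 55 = 49.50.
So the deviation gain is 55 − 49.50 = 5.50, and the fine must be at least 5.50 dollars to wipe it out.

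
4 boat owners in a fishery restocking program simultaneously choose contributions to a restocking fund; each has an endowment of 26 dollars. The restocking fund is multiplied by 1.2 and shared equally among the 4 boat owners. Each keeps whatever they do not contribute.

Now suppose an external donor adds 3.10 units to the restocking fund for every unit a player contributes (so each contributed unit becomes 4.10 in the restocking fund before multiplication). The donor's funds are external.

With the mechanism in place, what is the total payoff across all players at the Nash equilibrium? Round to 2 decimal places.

511.68 dollars

Under the mechanism each unit contributed yields 1.2 × 4.10 / 4 = 1.2300 back to its contributor per unit of net cost, which exceeds 1, making full contribution the dominant choice for everyone.
At the Nash equilibrium everyone contributes 26. Group total payoff = 1.2 × 4.10 × 104 = 511.68.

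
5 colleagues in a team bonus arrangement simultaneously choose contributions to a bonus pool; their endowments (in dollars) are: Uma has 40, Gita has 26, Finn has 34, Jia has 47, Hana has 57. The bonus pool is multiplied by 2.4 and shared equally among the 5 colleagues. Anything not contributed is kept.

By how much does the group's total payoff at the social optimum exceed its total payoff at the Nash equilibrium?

The private return per contributed unit is 2.4/5 = 0.4800 < 1 for every player regardless of endowment, so the Nash equilibrium is zero contribution and the group total is Σ E_j = 40 + 26 + 34 + 47 + 57 = 204.
Each contributed unit returns 2.400 to the group, so the social optimum is full contribution by everyone: group total = 2.400 × 204 = 489.60.
Efficiency loss = (2.400 − 1) × 204 = 285.60.

285.60 dollars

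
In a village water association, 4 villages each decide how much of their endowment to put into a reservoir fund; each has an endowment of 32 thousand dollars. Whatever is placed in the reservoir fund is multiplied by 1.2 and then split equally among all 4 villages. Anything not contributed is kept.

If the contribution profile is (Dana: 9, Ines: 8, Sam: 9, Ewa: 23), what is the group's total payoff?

Total contributed: 9 + 8 + 9 + 23 = 49; total kept: 4 × 32 − 49 = 79.
The reservoir fund pays out 1.2 × 49 = 58.80 in aggregate.
Group total = 79 + 58.80 = 137.80.

137.80 thousand dollars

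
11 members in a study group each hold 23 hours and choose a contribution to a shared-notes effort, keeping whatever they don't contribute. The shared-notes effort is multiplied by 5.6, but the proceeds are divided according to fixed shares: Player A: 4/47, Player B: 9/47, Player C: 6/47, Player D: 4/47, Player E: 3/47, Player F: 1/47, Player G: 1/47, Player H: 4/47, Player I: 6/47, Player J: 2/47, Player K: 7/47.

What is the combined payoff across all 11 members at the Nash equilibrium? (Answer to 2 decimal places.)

Player j's private return per contributed unit is 5.6 × (j's share). Contributing is weakly dominant for j when that share is at least 1/5.6 = 0.1786, and contributing 0 is dominant otherwise.
Player B alone (share 9/47) is above the threshold, contributing 23; the remaining 10 contribute 0. Total contributed: 23.
The shared-notes effort pays out 5.6 × 23 = 128.80 in total (split across the unequal shares, but the aggregate is all that matters for the group sum).
The 10 free-riders keep 23 each, adding 230. Group total = 230 + 128.80 = 358.80.

358.80 hours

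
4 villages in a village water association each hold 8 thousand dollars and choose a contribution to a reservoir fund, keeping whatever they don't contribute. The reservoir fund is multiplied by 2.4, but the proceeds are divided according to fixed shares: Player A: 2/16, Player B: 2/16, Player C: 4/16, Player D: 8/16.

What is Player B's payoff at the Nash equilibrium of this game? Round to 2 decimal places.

10.40 thousand dollars

Each unit j contributes comes back to j as 2.4 × (j's share), so j prefers to contribute only if that share exceeds 1/2.4 = 0.4167; otherwise keeping the unit dominates.
Only Player D (8/16) clears that bar, contributing 8; the remaining 3 contribute 0. Total contributed: 8.
Player B keeps 8 and receives 2.4 × 8 × 2/16 = 2.40 from the reservoir fund, for a payoff of 10.40.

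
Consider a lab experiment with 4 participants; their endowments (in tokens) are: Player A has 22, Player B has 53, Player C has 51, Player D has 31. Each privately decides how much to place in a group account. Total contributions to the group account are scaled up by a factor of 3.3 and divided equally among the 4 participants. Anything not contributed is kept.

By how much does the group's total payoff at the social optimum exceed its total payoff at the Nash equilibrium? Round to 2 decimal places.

361.10 tokens

The private return per contributed unit is 3.3/4 = 0.8250 < 1 for every player regardless of endowment, so the Nash equilibrium is zero contribution and the group total is Σ E_j = 22 + 53 + 51 + 31 = 157.
Each contributed unit returns 3.300 to the group, so the social optimum is full contribution by everyone: group total = 3.300 × 157 = 518.10.
Efficiency loss = (3.300 − 1) × 157 = 361.10.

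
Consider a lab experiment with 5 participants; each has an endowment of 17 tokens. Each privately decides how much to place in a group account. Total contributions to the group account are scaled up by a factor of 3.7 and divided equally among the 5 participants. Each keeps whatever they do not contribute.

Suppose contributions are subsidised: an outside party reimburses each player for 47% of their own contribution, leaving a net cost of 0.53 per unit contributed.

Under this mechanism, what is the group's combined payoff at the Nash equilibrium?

Under the mechanism each unit contributed yields (3.7/5) / 0.53 = 1.3962 back to its contributor per unit of net cost, which exceeds 1, making full contribution the dominant choice for everyone.
At the Nash equilibrium everyone contributes 17. Group total payoff = 5 × (17 × 0.47 + 3.7 × 17) = 354.45.

354.45 tokens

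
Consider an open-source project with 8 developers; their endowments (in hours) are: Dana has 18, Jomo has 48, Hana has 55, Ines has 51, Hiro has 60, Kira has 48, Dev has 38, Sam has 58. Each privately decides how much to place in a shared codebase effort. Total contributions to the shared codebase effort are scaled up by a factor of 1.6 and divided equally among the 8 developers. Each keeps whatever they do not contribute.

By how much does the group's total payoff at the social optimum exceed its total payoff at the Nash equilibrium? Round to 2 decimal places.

225.60 hours

The private return per contributed unit is 1.6/8 = 0.2000 < 1 for every player regardless of endowment, so the Nash equilibrium is zero contribution and the group total is Σ E_j = 18 + 48 + 55 + 51 + 60 + 48 + 38 + 58 = 376.
Each contributed unit returns 1.600 to the group, so the social optimum is full contribution by everyone: group total = 1.600 × 376 = 601.60.
Efficiency loss = (1.600 − 1) × 376 = 225.60.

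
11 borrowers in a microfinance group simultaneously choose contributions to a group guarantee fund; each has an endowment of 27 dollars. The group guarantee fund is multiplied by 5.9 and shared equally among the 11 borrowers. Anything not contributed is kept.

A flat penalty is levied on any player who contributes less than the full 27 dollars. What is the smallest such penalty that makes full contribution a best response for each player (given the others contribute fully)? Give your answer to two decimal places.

12.52 dollars

Given the others contribute fully, the best deviation is to contribute 0 (any partial contribution still incurs the fine and gives up units whose private return 0.5364 is below 1).
Deviating from 27 to 0 saves 27 dollars but forfeits the deviator's share of the drop in the group guarantee fund: 5.9/11 × 27 = 14.48.
So the deviation gain is 27 − 14.48 = 12.52, and the fine must be at least 12.52 dollars to wipe it out.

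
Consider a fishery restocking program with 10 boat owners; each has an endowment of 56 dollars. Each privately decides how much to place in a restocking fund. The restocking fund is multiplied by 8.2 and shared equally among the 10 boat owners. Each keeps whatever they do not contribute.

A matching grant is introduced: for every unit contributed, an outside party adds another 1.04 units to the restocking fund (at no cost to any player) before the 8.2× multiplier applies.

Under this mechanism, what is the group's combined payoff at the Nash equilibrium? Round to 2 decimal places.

9367.68 dollars

The effective private return per unit is now 8.2 × 2.04 / 10 = 1.6728 > 1, so every player's dominant strategy flips to full contribution.
So the Nash equilibrium is full contribution by all 10; the group earns 8.2 × 2.04 × 560 = 9367.68.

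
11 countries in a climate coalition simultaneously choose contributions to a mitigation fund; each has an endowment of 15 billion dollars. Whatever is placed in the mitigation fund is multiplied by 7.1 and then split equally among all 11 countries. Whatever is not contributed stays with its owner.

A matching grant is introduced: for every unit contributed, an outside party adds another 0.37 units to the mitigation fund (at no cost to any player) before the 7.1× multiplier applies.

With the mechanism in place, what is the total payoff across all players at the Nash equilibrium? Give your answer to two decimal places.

With the mechanism, a contributed unit returns 7.1 × 1.37 / 11 = 0.8843 per unit of net cost — still below 1 — so contributing 0 remains dominant for every player.
At the Nash equilibrium no one contributes; group total payoff = 11 × 15 = 165.

165.00 billion dollars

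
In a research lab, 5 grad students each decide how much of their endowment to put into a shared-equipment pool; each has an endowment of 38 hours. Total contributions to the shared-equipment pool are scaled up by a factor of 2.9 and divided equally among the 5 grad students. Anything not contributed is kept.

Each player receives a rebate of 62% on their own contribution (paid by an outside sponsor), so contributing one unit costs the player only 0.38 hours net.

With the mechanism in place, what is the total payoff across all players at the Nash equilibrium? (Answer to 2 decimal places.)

The effective private return per unit is now (2.9/5) / 0.38 = 1.5263 > 1, so every player's dominant strategy flips to full contribution.
At the Nash equilibrium everyone contributes 38. Group total payoff = 5 × (38 × 0.62 + 2.9 × 38) = 668.80.

668.80 hours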